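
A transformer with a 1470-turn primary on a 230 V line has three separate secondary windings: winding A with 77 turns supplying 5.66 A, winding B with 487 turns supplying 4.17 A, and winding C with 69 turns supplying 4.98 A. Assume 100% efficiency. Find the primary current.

V_A = 230 × 77/1470 = 12.048 V; V_B = 230 × 487/1470 = 76.197 V; V_C = 230 × 69/1470 = 10.796 V.
P_out = V_A I_A + V_B I_B + V_C I_C = 12.048×5.66 + 76.197×4.17 + 10.796×4.98 = 68.190 + 317.74 + 53.764 = 439.70 W.
Ideal ⇒ P_in = P_out, so I_p = P_out/V_p = 439.70/230 = 1.91 A.

I_p ≈ 1.91 A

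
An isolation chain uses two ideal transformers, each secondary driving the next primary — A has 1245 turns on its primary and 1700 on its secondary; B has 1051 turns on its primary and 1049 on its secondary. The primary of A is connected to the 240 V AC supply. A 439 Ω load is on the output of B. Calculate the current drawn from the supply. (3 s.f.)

I_supply ≈ 1.02 A

After A: V = 240.00 × 1700/1245 = 327.71 V.
After B: V = 327.71 × 1049/1051 = 327.09 V.
I_load = 327.09/439 = 0.74507 A, so P_out = 327.09 × 0.74507 = 243.70 W.
All ideal ⇒ P_in = P_out, so I_supply = 243.70/240 = 1.02 A.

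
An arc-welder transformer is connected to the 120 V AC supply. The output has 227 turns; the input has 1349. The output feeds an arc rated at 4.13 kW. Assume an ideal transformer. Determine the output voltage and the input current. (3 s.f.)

V_out ≈ 20.2 V, I_in ≈ 34.4 A

V_out = V_in × N_out/N_in = 120 × 227/1349 = 20.193 V.
I_out = P/V_out = 4130/20.193 = 204.53 A.
I_in = I_out × N_out/N_in = 204.53 × 227/1349 = 34.4 A.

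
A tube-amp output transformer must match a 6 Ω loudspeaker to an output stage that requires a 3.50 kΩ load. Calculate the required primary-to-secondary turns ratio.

N_p/N_s ≈ 24.2

Z_p/Z_s = (N_p/N_s)², so N_p/N_s = √(3500/6) = √583 = 24.2.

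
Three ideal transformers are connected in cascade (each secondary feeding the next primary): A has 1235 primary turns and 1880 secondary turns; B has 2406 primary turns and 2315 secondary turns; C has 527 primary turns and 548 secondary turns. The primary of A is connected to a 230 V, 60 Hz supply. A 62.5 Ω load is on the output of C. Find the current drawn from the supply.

I_supply ≈ 8.54 A

After A: V = 230.00 × 1880/1235 = 350.12 V.
After B: V = 350.12 × 2315/2406 = 336.88 V.
After C: V = 336.88 × 548/527 = 350.30 V.
I_load = 350.30/62.5 = 5.6049 A, so P_out = 350.30 × 5.6049 = 1963.4 W.
All ideal ⇒ P_in = P_out, so I_supply = 1963.4/230 = 8.54 A.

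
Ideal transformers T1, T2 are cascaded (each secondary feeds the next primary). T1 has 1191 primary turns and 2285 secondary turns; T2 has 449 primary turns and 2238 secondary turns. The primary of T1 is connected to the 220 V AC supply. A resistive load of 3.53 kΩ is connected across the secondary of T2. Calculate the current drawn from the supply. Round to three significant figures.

Secondary of T1: V = 220.00 × 2285/1191 = 422.08 V.
Secondary of T2: V = 422.08 × 2238/449 = 2103.8 V.
I_load = 2103.8/3530 = 0.59599 A, so P_out = 2103.8 × 0.59599 = 1253.9 W.
All ideal ⇒ P_in = P_out, so I_supply = 1253.9/220 = 5.70 A.

I_supply ≈ 5.70 A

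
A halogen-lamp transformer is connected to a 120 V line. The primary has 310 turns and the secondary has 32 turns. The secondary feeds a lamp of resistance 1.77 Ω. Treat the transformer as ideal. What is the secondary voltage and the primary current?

V_s = V_p × N_s/N_p = 120 × 32/310 = 12.387 V.
I_s = V_s/R = 12.387/1.77 = 6.9984 A.
I_p = I_s × N_s/N_p = 6.9984 × 32/310 = 0.722 A.

V_s ≈ 12.4 V, I_p ≈ 0.722 A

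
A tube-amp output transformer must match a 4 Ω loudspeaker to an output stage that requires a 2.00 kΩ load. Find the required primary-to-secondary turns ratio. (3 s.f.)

N_p/N_s ≈ 22.4

Z_p/Z_s = (N_p/N_s)², so N_p/N_s = √(2000/4) = √500 = 22.4.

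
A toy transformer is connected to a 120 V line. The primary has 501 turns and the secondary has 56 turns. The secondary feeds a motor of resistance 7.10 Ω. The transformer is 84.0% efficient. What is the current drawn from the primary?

V_s = 120 × 56/501 = 13.413 V.
I_s = V_s/R = 13.413/7.10 = 1.8892 A.
P_out = V_s I_s = 13.413 × 1.8892 = 25.340 W.
P_in = P_out/η = 25.340/0.840 = 30.167 W.
I_p = P_in/V_p = 30.167/120 = 0.251 A.

I_p ≈ 0.251 A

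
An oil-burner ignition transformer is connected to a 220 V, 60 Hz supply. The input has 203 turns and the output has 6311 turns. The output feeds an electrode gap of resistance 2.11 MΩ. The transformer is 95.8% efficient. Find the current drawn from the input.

I_in ≈ 0.105 A

V_out = 220 × 6311/203 = 6839.5 V.
I_out = V_out/R = 6839.5/(2.11×10^6) = 0.0032415 A.
P_out = V_out I_out = 6839.5 × 0.0032415 = 22.170 W.
P_in = P_out/η = 22.170/0.958 = 23.142 W.
I_in = P_in/V_in = 23.142/220 = 0.105 A.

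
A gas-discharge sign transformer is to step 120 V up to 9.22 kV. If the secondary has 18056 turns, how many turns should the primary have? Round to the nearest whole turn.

N_p = 235 turns

N_p/N_s = V_p/V_s, so N_p = 18056 × 120/9220 = 235.0 ≈ 235 turns.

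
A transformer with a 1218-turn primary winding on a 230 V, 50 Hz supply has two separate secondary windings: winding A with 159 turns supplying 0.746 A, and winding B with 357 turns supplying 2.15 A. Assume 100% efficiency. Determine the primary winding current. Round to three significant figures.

I_p ≈ 0.728 A

V_A = 230 × 159/1218 = 30.025 V; V_B = 230 × 357/1218 = 67.414 V.
P_out = V_A I_A + V_B I_B = 30.025×0.746 + 67.414×2.15 = 22.398 + 144.94 = 167.34 W.
Ideal ⇒ P_in = P_out, so I_p = P_out/V_p = 167.34/230 = 0.728 A.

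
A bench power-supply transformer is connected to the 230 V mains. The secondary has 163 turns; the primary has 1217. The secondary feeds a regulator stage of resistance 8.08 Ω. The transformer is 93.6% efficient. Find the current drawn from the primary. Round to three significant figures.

I_p ≈ 0.546 A

V_s = 230 × 163/1217 = 30.805 V.
I_s = V_s/R = 30.805/8.08 = 3.8125 A.
P_out = V_s I_s = 30.805 × 3.8125 = 117.45 W.
P_in = P_out/η = 117.45/0.936 = 125.48 W.
I_p = P_in/V_p = 125.48/230 = 0.546 A.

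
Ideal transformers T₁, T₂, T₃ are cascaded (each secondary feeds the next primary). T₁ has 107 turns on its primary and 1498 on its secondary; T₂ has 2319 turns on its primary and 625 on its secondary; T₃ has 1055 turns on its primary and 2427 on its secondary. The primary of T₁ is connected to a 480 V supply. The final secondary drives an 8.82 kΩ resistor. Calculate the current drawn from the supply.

I_supply ≈ 4.10 A

After T₁: V = 480.00 × 1498/107 = 6720.0 V.
After T₂: V = 6720.0 × 625/2319 = 1811.1 V.
After T₃: V = 1811.1 × 2427/1055 = 4166.4 V.
I_load = 4166.4/8820 = 0.47239 A, so P_out = 4166.4 × 0.47239 = 1968.2 W.
All ideal ⇒ P_in = P_out, so I_supply = 1968.2/480 = 4.10 A.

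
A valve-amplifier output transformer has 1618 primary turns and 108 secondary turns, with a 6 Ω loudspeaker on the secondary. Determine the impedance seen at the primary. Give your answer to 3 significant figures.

Z_p ≈ 1350 Ω

Z_p = (N_p/N_s)² × Z_s = (1618/108)² × 6 = 1350 Ω.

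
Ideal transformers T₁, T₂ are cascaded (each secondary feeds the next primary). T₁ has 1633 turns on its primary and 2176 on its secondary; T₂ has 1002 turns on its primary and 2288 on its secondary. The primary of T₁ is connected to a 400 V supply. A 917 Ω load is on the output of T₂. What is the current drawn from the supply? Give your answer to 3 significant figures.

I_supply ≈ 4.04 A

After T₁: V = 400.00 × 2176/1633 = 533.01 V.
After T₂: V = 533.01 × 2288/1002 = 1217.1 V.
I_load = 1217.1/917 = 1.3272 A, so P_out = 1217.1 × 1.3272 = 1615.4 W.
All ideal ⇒ P_in = P_out, so I_supply = 1615.4/400 = 4.04 A.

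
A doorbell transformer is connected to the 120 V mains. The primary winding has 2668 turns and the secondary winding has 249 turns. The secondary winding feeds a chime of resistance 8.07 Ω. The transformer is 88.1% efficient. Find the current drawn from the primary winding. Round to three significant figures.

I_p ≈ 0.147 A

V_s = 120 × 249/2668 = 11.199 V.
I_s = V_s/R = 11.199/8.07 = 1.3878 A.
P_out = V_s I_s = 11.199 × 1.3878 = 15.542 W.
P_in = P_out/η = 15.542/0.881 = 17.642 W.
I_p = P_in/V_p = 17.642/120 = 0.147 A.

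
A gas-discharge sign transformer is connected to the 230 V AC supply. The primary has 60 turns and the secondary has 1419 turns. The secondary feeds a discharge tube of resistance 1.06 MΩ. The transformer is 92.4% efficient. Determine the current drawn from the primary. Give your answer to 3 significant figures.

I_p ≈ 0.131 A

V_s = 230 × 1419/60 = 5439.5 V.
I_s = V_s/R = 5439.5/(1.06×10^6) = 0.0051316 A.
P_out = V_s I_s = 5439.5 × 0.0051316 = 27.913 W.
P_in = P_out/η = 27.913/0.924 = 30.209 W.
I_p = P_in/V_p = 30.209/230 = 0.131 A.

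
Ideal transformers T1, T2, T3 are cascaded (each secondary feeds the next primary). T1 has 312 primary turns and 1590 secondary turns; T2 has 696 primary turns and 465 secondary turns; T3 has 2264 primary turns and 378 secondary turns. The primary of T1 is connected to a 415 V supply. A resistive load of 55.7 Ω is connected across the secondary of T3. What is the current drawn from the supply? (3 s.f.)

After T1: V = 415.00 × 1590/312 = 2114.9 V.
After T2: V = 2114.9 × 465/696 = 1413.0 V.
After T3: V = 1413.0 × 378/2264 = 235.91 V.
I_load = 235.91/55.7 = 4.2354 A, so P_out = 235.91 × 4.2354 = 999.18 W.
All ideal ⇒ P_in = P_out, so I_supply = 999.18/415 = 2.41 A.

I_supply ≈ 2.41 A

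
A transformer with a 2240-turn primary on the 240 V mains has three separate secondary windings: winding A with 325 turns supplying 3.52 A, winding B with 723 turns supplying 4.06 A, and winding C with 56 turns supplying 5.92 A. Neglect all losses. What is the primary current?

I_p ≈ 1.97 A

V_A = 240 × 325/2240 = 34.821 V; V_B = 240 × 723/2240 = 77.464 V; V_C = 240 × 56/2240 = 6.0000 V.
P_out = V_A I_A + V_B I_B + V_C I_C = 34.821×3.52 + 77.464×4.06 + 6.0000×5.92 = 122.57 + 314.50 + 35.520 = 472.60 W.
Ideal ⇒ P_in = P_out, so I_p = P_out/V_p = 472.60/240 = 1.97 A.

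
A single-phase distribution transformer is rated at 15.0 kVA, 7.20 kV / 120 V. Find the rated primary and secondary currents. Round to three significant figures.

I_p ≈ 2.08 A, I_s ≈ 125 A

I_p = S/V_p = 15000/7200 = 2.08 A.
I_s = S/V_s = 15000/120 = 125 A.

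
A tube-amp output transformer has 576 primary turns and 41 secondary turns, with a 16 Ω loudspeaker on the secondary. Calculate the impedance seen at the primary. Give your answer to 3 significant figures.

Z_p ≈ 3160 Ω

Z_p = (N_p/N_s)² × Z_s = (576/41)² × 16 = 3160 Ω.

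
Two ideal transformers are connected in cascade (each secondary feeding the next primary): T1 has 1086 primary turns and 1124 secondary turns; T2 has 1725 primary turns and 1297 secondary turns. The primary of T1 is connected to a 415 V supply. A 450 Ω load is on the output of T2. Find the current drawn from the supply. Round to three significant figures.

After T1: V = 415.00 × 1124/1086 = 429.52 V.
After T2: V = 429.52 × 1297/1725 = 322.95 V.
I_load = 322.95/450 = 0.71767 A, so P_out = 322.95 × 0.71767 = 231.77 W.
All ideal ⇒ P_in = P_out, so I_supply = 231.77/415 = 0.558 A.

I_supply ≈ 0.558 A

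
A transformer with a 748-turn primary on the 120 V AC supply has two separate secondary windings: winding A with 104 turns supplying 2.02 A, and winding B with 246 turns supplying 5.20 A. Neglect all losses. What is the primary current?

V_A = 120 × 104/748 = 16.684 V; V_B = 120 × 246/748 = 39.465 V.
P_out = V_A I_A + V_B I_B = 16.684×2.02 + 39.465×5.20 = 33.703 + 205.22 = 238.92 W.
Ideal ⇒ P_in = P_out, so I_p = P_out/V_p = 238.92/120 = 1.99 A.

I_p ≈ 1.99 A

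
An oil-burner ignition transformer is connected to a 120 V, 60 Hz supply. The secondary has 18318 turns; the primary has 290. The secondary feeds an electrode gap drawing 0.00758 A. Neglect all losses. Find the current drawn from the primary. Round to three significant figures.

I_p ≈ 0.479 A

For an ideal transformer I_p N_p = I_s N_s, so I_p = 0.00758 × 18318/290 = 0.479 A.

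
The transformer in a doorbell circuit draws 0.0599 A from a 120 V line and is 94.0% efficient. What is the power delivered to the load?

P_in = V_p I_p = 120 × 0.0599 = 7.1880 W.
P_out = η P_in = 0.940 × 7.1880 = 6.76 W.

P_out ≈ 6.76 W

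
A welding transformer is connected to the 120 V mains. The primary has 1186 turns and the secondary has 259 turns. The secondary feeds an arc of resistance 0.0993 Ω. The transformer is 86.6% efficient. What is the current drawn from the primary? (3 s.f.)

V_s = 120 × 259/1186 = 26.206 V.
I_s = V_s/R = 26.206/0.0993 = 263.90 A.
P_out = V_s I_s = 26.206 × 263.90 = 6915.8 W.
P_in = P_out/η = 6915.8/0.866 = 7985.9 W.
I_p = P_in/V_p = 7985.9/120 = 66.5 A.

I_p ≈ 66.5 A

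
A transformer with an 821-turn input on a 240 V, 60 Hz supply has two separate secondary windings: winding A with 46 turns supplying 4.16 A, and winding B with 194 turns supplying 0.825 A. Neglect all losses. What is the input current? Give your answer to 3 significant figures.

V_A = 240 × 46/821 = 13.447 V; V_B = 240 × 194/821 = 56.711 V.
P_out = V_A I_A + V_B I_B = 13.447×4.16 + 56.711×0.825 = 55.940 + 46.787 = 102.73 W.
Ideal ⇒ P_in = P_out, so I_in = P_out/V_in = 102.73/240 = 0.428 A.

I_in ≈ 0.428 A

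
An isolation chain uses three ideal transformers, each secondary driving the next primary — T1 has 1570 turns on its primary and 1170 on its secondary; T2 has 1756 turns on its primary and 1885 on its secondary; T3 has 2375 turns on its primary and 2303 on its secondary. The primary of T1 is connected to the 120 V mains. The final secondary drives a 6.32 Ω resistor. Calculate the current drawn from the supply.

Secondary of T1: V = 120.00 × 1170/1570 = 89.427 V.
Secondary of T2: V = 89.427 × 1885/1756 = 95.996 V.
Secondary of T3: V = 95.996 × 2303/2375 = 93.086 V.
I_load = 93.086/6.32 = 14.729 A, so P_out = 93.086 × 14.729 = 1371.0 W.
All ideal ⇒ P_in = P_out, so I_supply = 1371.0/120 = 11.4 A.

I_supply ≈ 11.4 A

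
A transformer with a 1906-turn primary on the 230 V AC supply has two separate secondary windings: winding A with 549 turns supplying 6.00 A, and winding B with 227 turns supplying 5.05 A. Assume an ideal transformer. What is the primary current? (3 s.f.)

V_A = 230 × 549/1906 = 66.249 V; V_B = 230 × 227/1906 = 27.392 V.
P_out = V_A I_A + V_B I_B = 66.249×6.00 + 27.392×5.05 = 397.49 + 138.33 = 535.82 W.
Ideal ⇒ P_in = P_out, so I_p = P_out/V_p = 535.82/230 = 2.33 A.

I_p ≈ 2.33 A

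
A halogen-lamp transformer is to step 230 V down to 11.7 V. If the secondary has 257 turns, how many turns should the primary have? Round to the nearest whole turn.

N_p/N_s = V_p/V_s, so N_p = 257 × 230/11.7 = 5052.1 ≈ 5052 turns.

N_p = 5052 turns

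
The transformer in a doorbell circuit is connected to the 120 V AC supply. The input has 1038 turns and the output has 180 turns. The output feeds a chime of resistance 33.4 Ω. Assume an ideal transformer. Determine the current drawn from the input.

I_in ≈ 0.108 A

V_out = V_in × N_out/N_in = 120 × 180/1038 = 20.809 V.
I_out = V_out/R = 20.809/33.4 = 0.62303 A.
For an ideal transformer I_in N_in = I_out N_out, so I_in = 0.62303 × 180/1038 = 0.108 A.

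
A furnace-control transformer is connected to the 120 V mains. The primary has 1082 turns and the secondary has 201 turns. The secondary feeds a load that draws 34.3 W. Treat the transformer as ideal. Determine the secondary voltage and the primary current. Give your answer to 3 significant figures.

V_s = V_p × N_s/N_p = 120 × 201/1082 = 22.292 V.
I_s = P/V_s = 34.3/22.292 = 1.5387 A.
I_p = I_s × N_s/N_p = 1.5387 × 201/1082 = 0.286 A.

V_s ≈ 22.3 V, I_p ≈ 0.286 A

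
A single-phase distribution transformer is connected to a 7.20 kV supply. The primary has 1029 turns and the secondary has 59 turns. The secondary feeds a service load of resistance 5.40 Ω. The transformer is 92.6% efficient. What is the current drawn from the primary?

I_p ≈ 4.73 A

V_s = 7200 × 59/1029 = 412.83 V.
I_s = V_s/R = 412.83/5.40 = 76.450 A.
P_out = V_s I_s = 412.83 × 76.450 = 31561 W.
P_in = P_out/η = 31561/0.926 = 34083 W.
I_p = P_in/V_p = 34083/7200 = 4.73 A.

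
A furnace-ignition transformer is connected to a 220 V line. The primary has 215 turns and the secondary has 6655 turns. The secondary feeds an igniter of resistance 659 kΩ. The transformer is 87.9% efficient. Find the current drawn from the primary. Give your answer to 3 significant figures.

I_p ≈ 0.364 A

V_s = 220 × 6655/215 = 6809.8 V.
I_s = V_s/R = 6809.8/659000 = 0.010333 A.
P_out = V_s I_s = 6809.8 × 0.010333 = 70.369 W.
P_in = P_out/η = 70.369/0.879 = 80.055 W.
I_p = P_in/V_p = 80.055/220 = 0.364 A.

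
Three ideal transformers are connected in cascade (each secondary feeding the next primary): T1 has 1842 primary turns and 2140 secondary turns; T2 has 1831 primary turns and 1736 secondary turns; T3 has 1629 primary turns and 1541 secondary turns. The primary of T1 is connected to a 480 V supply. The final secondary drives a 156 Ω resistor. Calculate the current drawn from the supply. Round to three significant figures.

Secondary of T1: V = 480.00 × 2140/1842 = 557.65 V.
Secondary of T2: V = 557.65 × 1736/1831 = 528.72 V.
Secondary of T3: V = 528.72 × 1541/1629 = 500.16 V.
I_load = 500.16/156 = 3.2061 A, so P_out = 500.16 × 3.2061 = 1603.6 W.
All ideal ⇒ P_in = P_out, so I_supply = 1603.6/480 = 3.34 A.

I_supply ≈ 3.34 A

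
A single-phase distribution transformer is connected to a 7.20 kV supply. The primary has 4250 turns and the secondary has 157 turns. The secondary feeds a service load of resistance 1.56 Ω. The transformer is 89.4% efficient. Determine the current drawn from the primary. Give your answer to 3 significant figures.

I_p ≈ 7.05 A

V_s = 7200 × 157/4250 = 265.98 V.
I_s = V_s/R = 265.98/1.56 = 170.50 A.
P_out = V_s I_s = 265.98 × 170.50 = 45348 W.
P_in = P_out/η = 45348/0.894 = 50725 W.
I_p = P_in/V_p = 50725/7200 = 7.05 A.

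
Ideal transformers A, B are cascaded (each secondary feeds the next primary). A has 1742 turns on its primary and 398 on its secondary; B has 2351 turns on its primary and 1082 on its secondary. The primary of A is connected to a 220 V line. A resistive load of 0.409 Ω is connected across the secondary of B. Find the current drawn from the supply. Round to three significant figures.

I_supply ≈ 5.95 A

Secondary of A: V = 220.00 × 398/1742 = 50.264 V.
Secondary of B: V = 50.264 × 1082/2351 = 23.133 V.
I_load = 23.133/0.409 = 56.560 A, so P_out = 23.133 × 56.560 = 1308.4 W.
All ideal ⇒ P_in = P_out, so I_supply = 1308.4/220 = 5.95 A.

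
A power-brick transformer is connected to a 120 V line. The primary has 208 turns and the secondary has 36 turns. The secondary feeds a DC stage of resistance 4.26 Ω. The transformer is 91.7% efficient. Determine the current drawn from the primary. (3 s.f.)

I_p ≈ 0.920 A

V_s = 120 × 36/208 = 20.769 V.
I_s = V_s/R = 20.769/4.26 = 4.8754 A.
P_out = V_s I_s = 20.769 × 4.8754 = 101.26 W.
P_in = P_out/η = 101.26/0.917 = 110.42 W.
I_p = P_in/V_p = 110.42/120 = 0.920 A.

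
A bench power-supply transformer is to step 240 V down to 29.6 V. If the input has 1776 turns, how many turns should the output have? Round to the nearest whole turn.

N_out/N_in = V_out/V_in, so N_out = 1776 × 29.6/240 = 219.0 ≈ 219 turns.

N_out = 219 turns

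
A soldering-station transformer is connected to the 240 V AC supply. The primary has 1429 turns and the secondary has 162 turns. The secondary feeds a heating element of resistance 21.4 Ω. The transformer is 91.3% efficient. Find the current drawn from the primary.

I_p ≈ 0.158 A

V_s = 240 × 162/1429 = 27.208 V.
I_s = V_s/R = 27.208/21.4 = 1.2714 A.
P_out = V_s I_s = 27.208 × 1.2714 = 34.592 W.
P_in = P_out/η = 34.592/0.913 = 37.888 W.
I_p = P_in/V_p = 37.888/240 = 0.158 A.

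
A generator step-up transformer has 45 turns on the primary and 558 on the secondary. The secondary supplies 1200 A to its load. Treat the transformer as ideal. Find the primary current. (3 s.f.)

For an ideal transformer I_p/I_s = N_s/N_p, so I_p = 1200 × 558/45 = 14900 A.

I_p ≈ 14900 A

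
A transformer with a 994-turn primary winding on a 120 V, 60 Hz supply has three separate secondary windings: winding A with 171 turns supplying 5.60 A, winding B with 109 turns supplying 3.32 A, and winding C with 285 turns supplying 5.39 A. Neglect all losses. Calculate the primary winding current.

I_p ≈ 2.87 A

V_A = 120 × 171/994 = 20.644 V; V_B = 120 × 109/994 = 13.159 V; V_C = 120 × 285/994 = 34.406 V.
P_out = V_A I_A + V_B I_B + V_C I_C = 20.644×5.60 + 13.159×3.32 + 34.406×5.39 = 115.61 + 43.688 + 185.45 = 344.74 W.
Ideal ⇒ P_in = P_out, so I_p = P_out/V_p = 344.74/120 = 2.87 A.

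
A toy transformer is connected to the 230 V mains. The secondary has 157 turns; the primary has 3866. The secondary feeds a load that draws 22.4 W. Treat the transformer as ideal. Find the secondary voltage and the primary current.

V_s = V_p × N_s/N_p = 230 × 157/3866 = 9.3404 V.
I_s = P/V_s = 22.4/9.3404 = 2.3982 A.
I_p = I_s × N_s/N_p = 2.3982 × 157/3866 = 0.0974 A.

V_s ≈ 9.34 V, I_p ≈ 0.0974 A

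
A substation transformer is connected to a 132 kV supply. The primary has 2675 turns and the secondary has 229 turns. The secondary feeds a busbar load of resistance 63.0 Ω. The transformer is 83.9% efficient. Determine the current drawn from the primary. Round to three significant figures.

I_p ≈ 18.3 A

V_s = 132000 × 229/2675 = 11300 V.
I_s = V_s/R = 11300/63.0 = 179.37 A.
P_out = V_s I_s = 11300 × 179.37 = 2.0269×10^6 W.
P_in = P_out/η = 2.0269×10^6/0.839 = 2.4158×10^6 W.
I_p = P_in/V_p = 2.4158×10^6/132000 = 18.3 A.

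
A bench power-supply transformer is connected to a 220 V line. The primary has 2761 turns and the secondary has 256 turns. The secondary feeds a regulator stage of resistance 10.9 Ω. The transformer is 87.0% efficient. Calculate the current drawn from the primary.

I_p ≈ 0.199 A

V_s = 220 × 256/2761 = 20.398 V.
I_s = V_s/R = 20.398/10.9 = 1.8714 A.
P_out = V_s I_s = 20.398 × 1.8714 = 38.174 W.
P_in = P_out/η = 38.174/0.870 = 43.878 W.
I_p = P_in/V_p = 43.878/220 = 0.199 A.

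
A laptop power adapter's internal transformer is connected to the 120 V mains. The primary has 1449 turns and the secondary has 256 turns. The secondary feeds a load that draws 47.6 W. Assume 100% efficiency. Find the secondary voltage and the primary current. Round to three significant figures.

V_s ≈ 21.2 V, I_p ≈ 0.397 A

V_s = V_p × N_s/N_p = 120 × 256/1449 = 21.201 V.
I_s = P/V_s = 47.6/21.201 = 2.2452 A.
I_p = I_s × N_s/N_p = 2.2452 × 256/1449 = 0.397 A.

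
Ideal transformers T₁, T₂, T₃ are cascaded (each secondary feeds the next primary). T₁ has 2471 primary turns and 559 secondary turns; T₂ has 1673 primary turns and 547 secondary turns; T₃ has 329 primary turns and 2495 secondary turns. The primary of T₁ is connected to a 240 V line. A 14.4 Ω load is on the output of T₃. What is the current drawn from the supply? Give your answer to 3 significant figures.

Secondary of T₁: V = 240.00 × 559/2471 = 54.294 V.
Secondary of T₂: V = 54.294 × 547/1673 = 17.752 V.
Secondary of T₃: V = 17.752 × 2495/329 = 134.62 V.
I_load = 134.62/14.4 = 9.3488 A, so P_out = 134.62 × 9.3488 = 1258.5 W.
All ideal ⇒ P_in = P_out, so I_supply = 1258.5/240 = 5.24 A.

I_supply ≈ 5.24 A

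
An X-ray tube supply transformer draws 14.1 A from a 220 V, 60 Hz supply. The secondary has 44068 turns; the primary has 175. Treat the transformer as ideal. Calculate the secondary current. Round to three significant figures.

I_s/I_p = N_p/N_s, so I_s = 14.1 × 175/44068 = 0.0560 A.

I_s ≈ 0.0560 A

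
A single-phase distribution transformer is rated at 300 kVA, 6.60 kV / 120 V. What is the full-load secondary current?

I_s ≈ 2500 A

I_s = S/V_s = 300000/120 = 2500 A.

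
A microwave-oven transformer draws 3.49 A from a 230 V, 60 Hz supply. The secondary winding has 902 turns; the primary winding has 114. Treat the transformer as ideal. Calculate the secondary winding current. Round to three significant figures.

I_s ≈ 0.441 A

I_s/I_p = N_p/N_s, so I_s = 3.49 × 114/902 = 0.441 A.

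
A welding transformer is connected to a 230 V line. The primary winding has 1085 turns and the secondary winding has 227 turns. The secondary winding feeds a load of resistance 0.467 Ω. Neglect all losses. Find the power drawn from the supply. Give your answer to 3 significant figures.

P ≈ 4960 W

V_s = V_p × N_s/N_p = 230 × 227/1085 = 48.120 V.
I_s = V_s/R = 48.120/0.467 = 103.04 A.
I_p = I_s × N_s/N_p = 103.04 × 227/1085 = 21.558 A.
P = V_p I_p = 230 × 21.558 = 4960 W.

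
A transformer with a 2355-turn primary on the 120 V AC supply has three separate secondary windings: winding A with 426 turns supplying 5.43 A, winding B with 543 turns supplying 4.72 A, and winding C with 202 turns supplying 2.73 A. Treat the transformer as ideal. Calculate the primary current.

V_A = 120 × 426/2355 = 21.707 V; V_B = 120 × 543/2355 = 27.669 V; V_C = 120 × 202/2355 = 10.293 V.
P_out = V_A I_A + V_B I_B + V_C I_C = 21.707×5.43 + 27.669×4.72 + 10.293×2.73 = 117.87 + 130.60 + 28.100 = 276.57 W.
Ideal ⇒ P_in = P_out, so I_p = P_out/V_p = 276.57/120 = 2.30 A.

I_p ≈ 2.30 A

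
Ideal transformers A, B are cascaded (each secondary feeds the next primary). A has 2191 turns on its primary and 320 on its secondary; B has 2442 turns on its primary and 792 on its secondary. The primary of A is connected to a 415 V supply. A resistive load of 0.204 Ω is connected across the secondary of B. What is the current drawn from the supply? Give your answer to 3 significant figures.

I_supply ≈ 4.56 A

After A: V = 415.00 × 320/2191 = 60.612 V.
After B: V = 60.612 × 792/2442 = 19.658 V.
I_load = 19.658/0.204 = 96.362 A, so P_out = 19.658 × 96.362 = 1894.3 W.
All ideal ⇒ P_in = P_out, so I_supply = 1894.3/415 = 4.56 A.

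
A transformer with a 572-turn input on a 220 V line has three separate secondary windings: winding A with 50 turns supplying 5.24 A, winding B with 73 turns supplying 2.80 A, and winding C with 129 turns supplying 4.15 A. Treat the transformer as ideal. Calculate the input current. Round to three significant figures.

V_A = 220 × 50/572 = 19.231 V; V_B = 220 × 73/572 = 28.077 V; V_C = 220 × 129/572 = 49.615 V.
P_out = V_A I_A + V_B I_B + V_C I_C = 19.231×5.24 + 28.077×2.80 + 49.615×4.15 = 100.77 + 78.615 + 205.90 = 385.29 W.
Ideal ⇒ P_in = P_out, so I_in = P_out/V_in = 385.29/220 = 1.75 A.

I_in ≈ 1.75 A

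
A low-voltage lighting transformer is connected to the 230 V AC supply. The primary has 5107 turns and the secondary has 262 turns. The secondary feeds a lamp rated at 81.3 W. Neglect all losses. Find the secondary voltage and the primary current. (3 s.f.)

V_s ≈ 11.8 V, I_p ≈ 0.353 A

V_s = V_p × N_s/N_p = 230 × 262/5107 = 11.799 V.
I_s = P/V_s = 81.3/11.799 = 6.8901 A.
I_p = I_s × N_s/N_p = 6.8901 × 262/5107 = 0.353 A.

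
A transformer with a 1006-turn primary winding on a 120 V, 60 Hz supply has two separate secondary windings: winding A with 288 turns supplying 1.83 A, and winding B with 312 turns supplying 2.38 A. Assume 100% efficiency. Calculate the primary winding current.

I_p ≈ 1.26 A

V_A = 120 × 288/1006 = 34.354 V; V_B = 120 × 312/1006 = 37.217 V.
P_out = V_A I_A + V_B I_B = 34.354×1.83 + 37.217×2.38 = 62.868 + 88.576 = 151.44 W.
Ideal ⇒ P_in = P_out, so I_p = P_out/V_p = 151.44/120 = 1.26 A.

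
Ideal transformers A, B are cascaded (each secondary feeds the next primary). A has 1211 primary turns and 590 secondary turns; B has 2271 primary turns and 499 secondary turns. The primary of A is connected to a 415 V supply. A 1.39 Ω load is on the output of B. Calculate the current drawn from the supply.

After A: V = 415.00 × 590/1211 = 202.19 V.
After B: V = 202.19 × 499/2271 = 44.426 V.
I_load = 44.426/1.39 = 31.961 A, so P_out = 44.426 × 31.961 = 1419.9 W.
All ideal ⇒ P_in = P_out, so I_supply = 1419.9/415 = 3.42 A.

I_supply ≈ 3.42 A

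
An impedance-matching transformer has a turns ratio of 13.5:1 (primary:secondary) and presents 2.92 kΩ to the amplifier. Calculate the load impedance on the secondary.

Z_s ≈ 16.0 Ω

Z_s = Z_p/(N_p/N_s)² = 2920/13.5² = 16.0 Ω.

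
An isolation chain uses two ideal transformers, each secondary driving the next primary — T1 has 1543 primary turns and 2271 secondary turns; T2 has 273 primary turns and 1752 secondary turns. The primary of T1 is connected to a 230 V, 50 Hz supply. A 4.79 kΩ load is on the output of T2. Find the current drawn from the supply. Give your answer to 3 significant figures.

Secondary of T1: V = 230.00 × 2271/1543 = 338.52 V.
Secondary of T2: V = 338.52 × 1752/273 = 2172.5 V.
I_load = 2172.5/4790 = 0.45354 A, so P_out = 2172.5 × 0.45354 = 985.29 W.
All ideal ⇒ P_in = P_out, so I_supply = 985.29/230 = 4.28 A.

I_supply ≈ 4.28 A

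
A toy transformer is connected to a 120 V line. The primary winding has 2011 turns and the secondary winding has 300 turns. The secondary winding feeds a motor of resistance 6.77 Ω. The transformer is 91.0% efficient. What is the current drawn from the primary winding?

V_s = 120 × 300/2011 = 17.902 V.
I_s = V_s/R = 17.902/6.77 = 2.6442 A.
P_out = V_s I_s = 17.902 × 2.6442 = 47.336 W.
P_in = P_out/η = 47.336/0.910 = 52.018 W.
I_p = P_in/V_p = 52.018/120 = 0.433 A.

I_p ≈ 0.433 A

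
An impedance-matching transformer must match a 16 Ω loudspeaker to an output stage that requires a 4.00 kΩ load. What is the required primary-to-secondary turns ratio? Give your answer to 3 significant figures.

Z_p/Z_s = (N_p/N_s)², so N_p/N_s = √(4000/16) = √250 = 15.8.

N_p/N_s ≈ 15.8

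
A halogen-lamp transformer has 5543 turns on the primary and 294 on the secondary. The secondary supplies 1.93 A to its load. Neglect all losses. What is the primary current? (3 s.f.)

I_p ≈ 0.102 A

For an ideal transformer I_p/I_s = N_s/N_p, so I_p = 1.93 × 294/5543 = 0.102 A.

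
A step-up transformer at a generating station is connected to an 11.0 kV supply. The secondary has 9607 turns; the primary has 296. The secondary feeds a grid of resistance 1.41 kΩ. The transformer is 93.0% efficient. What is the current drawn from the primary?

V_s = 11000 × 9607/296 = 357020 V.
I_s = V_s/R = 357020/1410 = 253.20 A.
P_out = V_s I_s = 357020 × 253.20 = 9.0398×10^7 W.
P_in = P_out/η = 9.0398×10^7/0.930 = 9.7202×10^7 W.
I_p = P_in/V_p = 9.7202×10^7/11000 = 8840 A.

I_p ≈ 8840 A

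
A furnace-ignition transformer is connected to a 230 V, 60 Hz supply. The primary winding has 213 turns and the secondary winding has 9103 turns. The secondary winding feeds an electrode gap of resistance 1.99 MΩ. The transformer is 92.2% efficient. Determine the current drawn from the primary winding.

I_p ≈ 0.229 A

V_s = 230 × 9103/213 = 9829.5 V.
I_s = V_s/R = 9829.5/(1.99×10^6) = 0.0049395 A.
P_out = V_s I_s = 9829.5 × 0.0049395 = 48.553 W.
P_in = P_out/η = 48.553/0.922 = 52.660 W.
I_p = P_in/V_p = 52.660/230 = 0.229 A.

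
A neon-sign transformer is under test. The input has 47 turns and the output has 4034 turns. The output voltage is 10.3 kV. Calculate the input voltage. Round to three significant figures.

V_in ≈ 120 V

V_in/V_out = N_in/N_out, so V_in = 10300 × 47/4034 = 120 V.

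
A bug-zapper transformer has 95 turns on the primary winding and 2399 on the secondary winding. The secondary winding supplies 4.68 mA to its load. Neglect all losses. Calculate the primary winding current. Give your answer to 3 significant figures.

I_p ≈ 0.118 A

For an ideal transformer I_p/I_s = N_s/N_p, so I_p = 0.00468 × 2399/95 = 0.118 A.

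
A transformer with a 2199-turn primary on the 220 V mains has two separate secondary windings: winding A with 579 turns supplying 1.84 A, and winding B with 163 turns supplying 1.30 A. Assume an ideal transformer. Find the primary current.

I_p ≈ 0.581 A

V_A = 220 × 579/2199 = 57.926 V; V_B = 220 × 163/2199 = 16.307 V.
P_out = V_A I_A + V_B I_B = 57.926×1.84 + 16.307×1.30 = 106.58 + 21.200 = 127.78 W.
Ideal ⇒ P_in = P_out, so I_p = P_out/V_p = 127.78/220 = 0.581 A.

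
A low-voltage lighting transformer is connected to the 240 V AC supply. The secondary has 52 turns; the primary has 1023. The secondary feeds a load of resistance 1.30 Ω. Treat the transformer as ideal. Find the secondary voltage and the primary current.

V_s ≈ 12.2 V, I_p ≈ 0.477 A

V_s = V_p × N_s/N_p = 240 × 52/1023 = 12.199 V.
I_s = V_s/R = 12.199/1.30 = 9.3842 A.
I_p = I_s × N_s/N_p = 9.3842 × 52/1023 = 0.477 A.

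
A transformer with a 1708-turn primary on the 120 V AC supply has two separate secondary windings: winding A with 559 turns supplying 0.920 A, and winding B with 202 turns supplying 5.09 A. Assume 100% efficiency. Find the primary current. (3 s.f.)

I_p ≈ 0.903 A

V_A = 120 × 559/1708 = 39.274 V; V_B = 120 × 202/1708 = 14.192 V.
P_out = V_A I_A + V_B I_B = 39.274×0.920 + 14.192×5.09 = 36.132 + 72.237 = 108.37 W.
Ideal ⇒ P_in = P_out, so I_p = P_out/V_p = 108.37/120 = 0.903 A.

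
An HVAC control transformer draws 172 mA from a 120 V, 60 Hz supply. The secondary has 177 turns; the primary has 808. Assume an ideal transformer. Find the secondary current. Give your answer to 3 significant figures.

I_s/I_p = N_p/N_s, so I_s = 0.172 × 808/177 = 0.785 A.

I_s ≈ 0.785 A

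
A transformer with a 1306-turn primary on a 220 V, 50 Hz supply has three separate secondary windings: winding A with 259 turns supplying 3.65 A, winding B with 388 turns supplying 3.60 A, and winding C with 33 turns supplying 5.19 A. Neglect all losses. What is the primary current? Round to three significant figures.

I_p ≈ 1.92 A

V_A = 220 × 259/1306 = 43.629 V; V_B = 220 × 388/1306 = 65.360 V; V_C = 220 × 33/1306 = 5.5590 V.
P_out = V_A I_A + V_B I_B + V_C I_C = 43.629×3.65 + 65.360×3.60 + 5.5590×5.19 = 159.25 + 235.30 + 28.851 = 423.39 W.
Ideal ⇒ P_in = P_out, so I_p = P_out/V_p = 423.39/220 = 1.92 A.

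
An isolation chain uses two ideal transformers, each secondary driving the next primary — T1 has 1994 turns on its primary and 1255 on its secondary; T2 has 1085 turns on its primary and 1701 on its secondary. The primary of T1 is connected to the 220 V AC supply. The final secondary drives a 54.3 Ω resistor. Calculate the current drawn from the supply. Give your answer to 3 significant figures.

I_supply ≈ 3.94 A

After T1: V = 220.00 × 1255/1994 = 138.47 V.
After T2: V = 138.47 × 1701/1085 = 217.08 V.
I_load = 217.08/54.3 = 3.9978 A, so P_out = 217.08 × 3.9978 = 867.82 W.
All ideal ⇒ P_in = P_out, so I_supply = 867.82/220 = 3.94 A.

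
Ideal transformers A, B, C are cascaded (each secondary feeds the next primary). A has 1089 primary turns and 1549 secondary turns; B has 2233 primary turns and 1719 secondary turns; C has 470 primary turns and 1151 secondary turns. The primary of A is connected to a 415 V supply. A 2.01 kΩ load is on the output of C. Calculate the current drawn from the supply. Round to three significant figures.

I_supply ≈ 1.48 A

Secondary of A: V = 415.00 × 1549/1089 = 590.30 V.
Secondary of B: V = 590.30 × 1719/2233 = 454.42 V.
Secondary of C: V = 454.42 × 1151/470 = 1112.8 V.
I_load = 1112.8/2010 = 0.55366 A, so P_out = 1112.8 × 0.55366 = 616.14 W.
All ideal ⇒ P_in = P_out, so I_supply = 616.14/415 = 1.48 A.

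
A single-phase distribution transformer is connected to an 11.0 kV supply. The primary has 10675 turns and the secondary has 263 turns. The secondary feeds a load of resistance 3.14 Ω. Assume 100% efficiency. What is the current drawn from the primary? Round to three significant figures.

I_p ≈ 2.13 A

V_s = V_p × N_s/N_p = 11000 × 263/10675 = 271.01 V.
I_s = V_s/R = 271.01/3.14 = 86.308 A.
For an ideal transformer I_p N_p = I_s N_s, so I_p = 86.308 × 263/10675 = 2.13 A.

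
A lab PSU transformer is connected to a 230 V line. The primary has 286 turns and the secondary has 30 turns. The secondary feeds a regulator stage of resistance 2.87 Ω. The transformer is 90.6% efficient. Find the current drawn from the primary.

V_s = 230 × 30/286 = 24.126 V.
I_s = V_s/R = 24.126/2.87 = 8.4062 A.
P_out = V_s I_s = 24.126 × 8.4062 = 202.81 W.
P_in = P_out/η = 202.81/0.906 = 223.85 W.
I_p = P_in/V_p = 223.85/230 = 0.973 A.

I_p ≈ 0.973 A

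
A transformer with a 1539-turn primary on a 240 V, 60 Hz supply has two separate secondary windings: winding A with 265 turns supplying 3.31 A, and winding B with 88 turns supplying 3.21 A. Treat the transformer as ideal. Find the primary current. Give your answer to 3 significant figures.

I_p ≈ 0.753 A

V_A = 240 × 265/1539 = 41.326 V; V_B = 240 × 88/1539 = 13.723 V.
P_out = V_A I_A + V_B I_B = 41.326×3.31 + 13.723×3.21 = 136.79 + 44.051 = 180.84 W.
Ideal ⇒ P_in = P_out, so I_p = P_out/V_p = 180.84/240 = 0.753 A.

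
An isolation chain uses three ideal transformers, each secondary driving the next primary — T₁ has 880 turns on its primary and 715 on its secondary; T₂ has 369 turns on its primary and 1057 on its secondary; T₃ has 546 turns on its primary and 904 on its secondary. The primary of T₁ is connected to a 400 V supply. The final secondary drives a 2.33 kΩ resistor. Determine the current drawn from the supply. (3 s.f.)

I_supply ≈ 2.55 A

Secondary of T₁: V = 400.00 × 715/880 = 325.00 V.
Secondary of T₂: V = 325.00 × 1057/369 = 930.96 V.
Secondary of T₃: V = 930.96 × 904/546 = 1541.4 V.
I_load = 1541.4/2330 = 0.66153 A, so P_out = 1541.4 × 0.66153 = 1019.7 W.
All ideal ⇒ P_in = P_out, so I_supply = 1019.7/400 = 2.55 A.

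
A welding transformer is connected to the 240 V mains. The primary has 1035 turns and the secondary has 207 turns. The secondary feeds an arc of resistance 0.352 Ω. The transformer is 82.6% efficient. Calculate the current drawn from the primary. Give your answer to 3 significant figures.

I_p ≈ 33.0 A

V_s = 240 × 207/1035 = 48.000 V.
I_s = V_s/R = 48.000/0.352 = 136.36 A.
P_out = V_s I_s = 48.000 × 136.36 = 6545.5 W.
P_in = P_out/η = 6545.5/0.826 = 7924.3 W.
I_p = P_in/V_p = 7924.3/240 = 33.0 A.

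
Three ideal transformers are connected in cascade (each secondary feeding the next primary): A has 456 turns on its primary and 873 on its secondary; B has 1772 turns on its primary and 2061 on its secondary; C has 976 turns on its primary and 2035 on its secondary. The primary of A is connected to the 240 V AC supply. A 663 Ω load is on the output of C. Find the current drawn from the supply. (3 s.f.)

I_supply ≈ 7.80 A

Secondary of A: V = 240.00 × 873/456 = 459.47 V.
Secondary of B: V = 459.47 × 2061/1772 = 534.41 V.
Secondary of C: V = 534.41 × 2035/976 = 1114.3 V.
I_load = 1114.3/663 = 1.6806 A, so P_out = 1114.3 × 1.6806 = 1872.7 W.
All ideal ⇒ P_in = P_out, so I_supply = 1872.7/240 = 7.80 A.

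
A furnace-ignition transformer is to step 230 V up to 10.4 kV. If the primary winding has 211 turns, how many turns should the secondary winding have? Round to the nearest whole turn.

N_s = 9541 turns

N_s/N_p = V_s/V_p, so N_s = 211 × 10400/230 = 9540.9 ≈ 9541 turns.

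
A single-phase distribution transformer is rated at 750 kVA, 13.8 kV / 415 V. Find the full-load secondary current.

I_s = S/V_s = 750000/415 = 1810 A.

I_s ≈ 1810 A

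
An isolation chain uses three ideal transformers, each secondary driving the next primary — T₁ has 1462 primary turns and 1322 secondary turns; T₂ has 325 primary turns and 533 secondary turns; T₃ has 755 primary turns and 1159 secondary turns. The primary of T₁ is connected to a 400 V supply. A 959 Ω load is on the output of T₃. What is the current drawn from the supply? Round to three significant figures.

I_supply ≈ 2.16 A

Secondary of T₁: V = 400.00 × 1322/1462 = 361.70 V.
Secondary of T₂: V = 361.70 × 533/325 = 593.18 V.
Secondary of T₃: V = 593.18 × 1159/755 = 910.59 V.
I_load = 910.59/959 = 0.94952 A, so P_out = 910.59 × 0.94952 = 864.63 W.
All ideal ⇒ P_in = P_out, so I_supply = 864.63/400 = 2.16 A.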